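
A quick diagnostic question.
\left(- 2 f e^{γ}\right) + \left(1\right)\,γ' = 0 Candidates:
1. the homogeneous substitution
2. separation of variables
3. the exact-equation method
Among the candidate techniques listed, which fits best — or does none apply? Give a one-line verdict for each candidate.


Diagnosis: separation of variables — one side of the product carries the independent variable, the other the unknown — the textbook separation shape.
- the homogeneous substitution: the slope is not a function of the ratio of the variables alone.
- separation of variables — applicable, and directly so.
- the exact-equation method: the cross partial derivatives disagree, so no single potential exists.


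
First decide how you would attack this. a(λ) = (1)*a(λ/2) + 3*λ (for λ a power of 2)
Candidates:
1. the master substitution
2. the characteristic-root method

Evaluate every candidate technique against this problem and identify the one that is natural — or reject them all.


Verdict: the master substitution — index division is the fingerprint: λ/2 in the recursive call means substitute λ = 2^m.
- the master substitution — a fit — the right tool for this form.
- the characteristic-root method — a divided-index call is not the fixed-shift linear shape that characteristic roots solve.


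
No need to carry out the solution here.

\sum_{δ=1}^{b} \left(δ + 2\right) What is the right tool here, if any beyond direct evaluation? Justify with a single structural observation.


Best approach: no special technique — constant-multiple powers of δ with no cancellation partners and no common ratio — use the standard power-sum formulas.


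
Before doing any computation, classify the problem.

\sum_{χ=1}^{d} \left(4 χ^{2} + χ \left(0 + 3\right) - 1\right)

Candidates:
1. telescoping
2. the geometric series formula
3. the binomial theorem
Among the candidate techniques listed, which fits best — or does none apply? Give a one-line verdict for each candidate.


Verdict: no special technique — with only polynomial terms in χ present, the classical sum-of-powers identities are all you need.
- telescoping: in the displayed form, no term reappears at a neighboring index to cancel against.
- the geometric series formula — no single multiplier carries one term to the next throughout the sum.
- the binomial theorem — the terms lack the binomial-coefficient-weighted complementary-power pattern of an expansion.


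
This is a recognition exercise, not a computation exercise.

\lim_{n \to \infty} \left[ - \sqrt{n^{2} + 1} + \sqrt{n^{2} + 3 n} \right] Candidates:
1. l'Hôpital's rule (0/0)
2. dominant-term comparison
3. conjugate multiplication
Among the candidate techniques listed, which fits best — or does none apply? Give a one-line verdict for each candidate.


Verdict: conjugate multiplication — two divergent pieces with a minus sign between them and a radical in the mix: rationalize \sqrt{n^{2} + 3 n} - \sqrt{n^{2} + 1} before any limit law applies.
- l'Hôpital's rule (0/0) — no quotient structure at all: the clash is ∞ minus ∞, which rationalizing converts into a tractable ratio.
- dominant-term comparison — this is not a rational comparison of growth rates at infinity.
- conjugate multiplication: applicable, and directly so.


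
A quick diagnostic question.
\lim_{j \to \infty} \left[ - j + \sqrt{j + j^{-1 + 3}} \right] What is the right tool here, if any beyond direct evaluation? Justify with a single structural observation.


Verdict: conjugate multiplication — infinity minus infinity with a radical in play — multiply by the conjugate so the divergences of \sqrt{j + j^{-1 + 3}} and j annihilate.


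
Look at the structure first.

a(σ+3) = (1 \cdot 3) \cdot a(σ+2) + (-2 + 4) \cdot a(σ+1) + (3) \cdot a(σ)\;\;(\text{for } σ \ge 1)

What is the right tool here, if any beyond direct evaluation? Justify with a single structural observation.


Verdict: the characteristic-root method — this is the constant-coefficient homogeneous case — the whole solution in σ reduces to a polynomial's roots.


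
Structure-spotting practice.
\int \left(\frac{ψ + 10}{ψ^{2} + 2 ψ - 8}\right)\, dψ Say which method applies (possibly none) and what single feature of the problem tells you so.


Verdict: partial fractions — ψ^{2} + 2 ψ - 8 splits into linear pieces, so the quotient is a sum of simple fractions — decompose before integrating.


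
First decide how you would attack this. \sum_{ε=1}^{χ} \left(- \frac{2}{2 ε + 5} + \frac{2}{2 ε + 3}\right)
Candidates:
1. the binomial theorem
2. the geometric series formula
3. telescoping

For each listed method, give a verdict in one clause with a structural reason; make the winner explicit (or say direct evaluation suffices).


Best approach: telescoping — consecutive terms evaluate one function at adjacent indices (\frac{2}{2 ε + 3} is its current value): one term's tail is the next term's head, so the chain collapses.
- the binomial theorem — no binomial coefficients pair with matched powers.
- the geometric series formula: no single multiplier carries one term to the next throughout the sum.
- telescoping: yes, a natural case for it.


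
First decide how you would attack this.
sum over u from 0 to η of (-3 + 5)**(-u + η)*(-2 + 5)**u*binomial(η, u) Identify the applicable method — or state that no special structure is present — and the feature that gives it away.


Diagnosis: the binomial theorem — binomial coefficients against complementary powers of (-2 + 5) and (-3 + 5): recognize the binomial expansion and resum.


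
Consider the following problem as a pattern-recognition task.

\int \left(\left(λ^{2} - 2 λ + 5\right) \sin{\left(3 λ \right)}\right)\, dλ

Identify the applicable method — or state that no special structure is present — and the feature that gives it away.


Diagnosis: integration by parts — a polynomial factor λ^{2} - 2 λ + 5 multiplies \sin{\left(3 λ \right)}; differentiating λ^{2} - 2 λ + 5 lowers its degree while \sin{\left(3 λ \right)} integrates cleanly, so parts wins.


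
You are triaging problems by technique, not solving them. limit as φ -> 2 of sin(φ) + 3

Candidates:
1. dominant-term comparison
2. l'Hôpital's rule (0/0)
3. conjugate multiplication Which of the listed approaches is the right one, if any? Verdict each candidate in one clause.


Method: no special technique — the expression is continuous at the evaluation point — substitute directly; no indeterminate form appears.
- dominant-term comparison — leading-power comparison does not apply to this form.
- l'Hôpital's rule (0/0) — substituting the point produces a determinate value, not a 0 over 0 clash.
- conjugate multiplication — there is no infinity-minus-infinity radical difference to rationalize.


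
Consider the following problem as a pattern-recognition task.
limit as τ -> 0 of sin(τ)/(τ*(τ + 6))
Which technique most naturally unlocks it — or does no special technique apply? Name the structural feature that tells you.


Best approach: l'Hôpital's rule (0/0) — substituting 0 gives 0 over 0; differentiate top and bottom once and re-evaluate. A local series expansion at the point resolves it as well; the rule is the packaged version of that step.


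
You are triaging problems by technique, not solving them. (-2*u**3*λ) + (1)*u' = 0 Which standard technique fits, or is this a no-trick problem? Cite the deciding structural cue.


Method: separation of variables — all dependence on the two variables factors apart, the defining separable shape.


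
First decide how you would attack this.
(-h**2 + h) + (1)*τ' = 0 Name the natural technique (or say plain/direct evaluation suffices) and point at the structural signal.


Best approach: no special technique — solved for the derivative, τ never appears on the right — this is a direct integration in h, not a differential-equations problem at heart.


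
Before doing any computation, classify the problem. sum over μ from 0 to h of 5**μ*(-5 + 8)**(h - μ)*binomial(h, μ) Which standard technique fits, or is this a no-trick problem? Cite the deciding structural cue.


Verdict: the binomial theorem — binomial(h, μ) weighting matched powers of 5 and (-5 + 8) is the expanded form of (5 + (-5 + 8))^h — fold it back up.


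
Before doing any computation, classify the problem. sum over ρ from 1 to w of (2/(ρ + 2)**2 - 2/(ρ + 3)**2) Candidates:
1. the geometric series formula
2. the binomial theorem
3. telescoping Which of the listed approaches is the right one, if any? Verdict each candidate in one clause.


Verdict: telescoping — difference-of-shifts structure (each term adds 2/(ρ + 2)**2, then subtracts its one-index-advanced value, which the following term adds back) leaves only the first and last pieces standing.
- the geometric series formula — the ratio of consecutive terms depends on the index.
- the binomial theorem: there is no pair of bases whose matched powers would reassemble into a single binomial power.
- telescoping — applicable, and directly so.


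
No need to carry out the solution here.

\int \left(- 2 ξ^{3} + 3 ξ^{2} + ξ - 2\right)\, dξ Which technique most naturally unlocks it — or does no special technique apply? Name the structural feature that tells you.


Verdict: no special technique — the integrand is a sum of constant multiples of powers of ξ — integrate term by term.


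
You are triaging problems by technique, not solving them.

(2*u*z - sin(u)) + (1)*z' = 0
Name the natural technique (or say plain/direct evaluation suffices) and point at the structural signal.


Best approach: a linear integrating factor — z enters only linearly with coefficient 2*u; multiply by exp of the integral of 2*u and the left side becomes one derivative.


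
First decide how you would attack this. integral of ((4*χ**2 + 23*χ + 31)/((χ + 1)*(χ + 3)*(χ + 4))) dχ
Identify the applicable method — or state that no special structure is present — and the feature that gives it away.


Best approach: partial fractions — the bottom factors while the top stays lower-degree — split into simple fractions and integrate piece by piece.


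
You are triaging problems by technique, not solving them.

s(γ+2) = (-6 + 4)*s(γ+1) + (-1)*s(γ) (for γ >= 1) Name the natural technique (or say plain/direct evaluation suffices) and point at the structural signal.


Diagnosis: the characteristic-root method — the recurrence is linear and homogeneous with constant coefficients, so the ansatz r^γ turns it into a polynomial equation for r.


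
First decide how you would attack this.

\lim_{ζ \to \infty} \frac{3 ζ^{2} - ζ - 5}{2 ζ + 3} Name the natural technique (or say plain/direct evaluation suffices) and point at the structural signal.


Technique: dominant-term comparison — growth-rate triage: the leading powers of ζ decide the limit, everything else is noise. l'Hôpital's at-infinity variant applies to the expression viewed as a single quotient; the leading-term comparison is the direct route.


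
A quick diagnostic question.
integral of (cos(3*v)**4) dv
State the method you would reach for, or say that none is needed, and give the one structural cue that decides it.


Verdict: a trigonometric identity — cos(3*v)**4 is the textbook power-reduction case — identities first, antiderivatives second.


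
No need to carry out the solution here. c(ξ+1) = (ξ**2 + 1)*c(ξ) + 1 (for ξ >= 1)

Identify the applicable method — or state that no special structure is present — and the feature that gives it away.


Technique: a summation factor — because the multiplier ξ**2 + 1 is index-dependent, divide through by its running product and sum the resulting differences.


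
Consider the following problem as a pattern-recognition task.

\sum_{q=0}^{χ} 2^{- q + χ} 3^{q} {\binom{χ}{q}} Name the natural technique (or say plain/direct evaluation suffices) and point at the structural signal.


Best approach: the binomial theorem — {\binom{χ}{q}} weighting matched powers of 3 and 2 is the expanded form of (3 + 2)^χ — fold it back up.


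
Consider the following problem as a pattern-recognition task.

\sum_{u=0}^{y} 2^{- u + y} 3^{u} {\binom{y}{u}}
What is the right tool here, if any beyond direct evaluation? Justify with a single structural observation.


Diagnosis: the binomial theorem — the summand is term u of a binomial expansion in 3 and 2; the whole sum is a single power.


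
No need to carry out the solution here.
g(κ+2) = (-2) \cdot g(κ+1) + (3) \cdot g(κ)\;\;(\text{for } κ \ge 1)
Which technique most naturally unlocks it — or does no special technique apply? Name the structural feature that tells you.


Method: the characteristic-root method — this is the constant-coefficient homogeneous case — the whole solution in κ reduces to a polynomial's roots.


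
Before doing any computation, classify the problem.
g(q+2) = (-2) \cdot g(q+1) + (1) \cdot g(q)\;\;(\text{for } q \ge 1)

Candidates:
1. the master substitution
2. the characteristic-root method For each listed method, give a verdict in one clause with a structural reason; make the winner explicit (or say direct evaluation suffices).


Technique: the characteristic-root method — linear, homogeneous, constant coefficients: solutions of the form r^q exist — find the roots of the characteristic polynomial.
- the master substitution: there is no divide-the-index recursive argument.
- the characteristic-root method: applicable, and directly so.


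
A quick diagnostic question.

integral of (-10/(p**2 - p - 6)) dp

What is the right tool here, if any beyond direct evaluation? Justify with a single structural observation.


Diagnosis: partial fractions — a proper rational integrand over the factorable p**2 - p - 6: partial fractions reduce it to elementary pieces.


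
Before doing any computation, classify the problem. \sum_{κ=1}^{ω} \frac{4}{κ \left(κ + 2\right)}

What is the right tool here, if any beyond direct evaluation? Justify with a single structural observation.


Diagnosis: telescoping — integer-spaced poles in \frac{4}{κ \left(κ + 2\right)} are the telescoping signature in disguise.


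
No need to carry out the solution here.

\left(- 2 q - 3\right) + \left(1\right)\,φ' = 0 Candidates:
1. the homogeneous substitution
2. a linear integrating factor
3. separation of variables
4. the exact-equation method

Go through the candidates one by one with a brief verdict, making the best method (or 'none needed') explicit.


Verdict: no special technique — the slope is a pure function of q; integrate both sides and be done.
- the homogeneous substitution: solved for the derivative, the right side changes under joint scaling of the two variables.
- a linear integrating factor: with the unknown absent the integrating factor is a formality; direct integration is the working structure.
- separation of variables — any separation here is vacuous (nothing depends on the unknown); direct integration is the honest label.
- the exact-equation method: the unknown never enters the equation — exactness holds emptily, with nothing for the method to add.


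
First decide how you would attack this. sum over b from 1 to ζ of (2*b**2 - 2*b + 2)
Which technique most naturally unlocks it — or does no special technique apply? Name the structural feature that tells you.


Diagnosis: no special technique — recognize the absence of structure: constant-multiple powers of b summed plainly, no special method required.


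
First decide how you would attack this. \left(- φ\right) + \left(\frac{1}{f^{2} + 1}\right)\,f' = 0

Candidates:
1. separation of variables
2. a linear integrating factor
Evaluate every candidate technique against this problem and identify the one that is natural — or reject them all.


Technique: separation of variables — all dependence on the two variables factors apart, the defining separable shape.
- separation of variables — yes, a natural case for it.
- a linear integrating factor — a nonlinear term in the unknown puts this outside the integrating-factor template.


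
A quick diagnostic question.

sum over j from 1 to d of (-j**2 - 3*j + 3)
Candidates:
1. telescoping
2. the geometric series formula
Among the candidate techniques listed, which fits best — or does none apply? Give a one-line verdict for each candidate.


Diagnosis: no special technique — constant-multiple powers of j with no cancellation partners and no common ratio — use the standard power-sum formulas.
- telescoping — as presented, consecutive terms share no shifted copy to cancel against — no rewrite is on display to change that.
- the geometric series formula — dividing successive terms gives an index-dependent quantity, not a constant.


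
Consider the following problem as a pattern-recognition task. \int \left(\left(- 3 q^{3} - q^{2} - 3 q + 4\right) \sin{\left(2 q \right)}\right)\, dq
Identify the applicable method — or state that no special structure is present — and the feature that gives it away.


Verdict: integration by parts — a polynomial - 3 q^{3} - q^{2} - 3 q + 4 against the kernel \sin{\left(2 q \right)} is the signature bounded-ladder case for integration by parts.


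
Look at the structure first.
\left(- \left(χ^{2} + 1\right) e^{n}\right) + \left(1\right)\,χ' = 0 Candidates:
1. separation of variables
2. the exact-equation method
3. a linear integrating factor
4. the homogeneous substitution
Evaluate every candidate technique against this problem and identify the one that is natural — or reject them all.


Technique: separation of variables — solved for the derivative, the right side splits multiplicatively into a function of each variable alone — divide and integrate each side.
- separation of variables: applies; the problem has the shape this method handles.
- the exact-equation method: the cross partial derivatives disagree, so no single potential exists.
- a linear integrating factor — the unknown enters nonlinearly (through a power, a denominator, or a transcendental function), which the linear integrating-factor recipe cannot absorb as-is — any repair would come from a preliminary substitution, not the factor.
- the homogeneous substitution: the slope does not depend on the ratio of the variables alone.


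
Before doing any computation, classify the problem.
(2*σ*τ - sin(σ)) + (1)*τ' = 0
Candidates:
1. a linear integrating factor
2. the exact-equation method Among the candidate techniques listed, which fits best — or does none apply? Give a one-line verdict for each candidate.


Diagnosis: a linear integrating factor — τ enters only linearly with coefficient 2*σ; multiply by exp of the integral of 2*σ and the left side becomes one derivative.
- a linear integrating factor — yes — fits the structure here.
- the exact-equation method: exactness fails on the nose — the mixed partials do not match.


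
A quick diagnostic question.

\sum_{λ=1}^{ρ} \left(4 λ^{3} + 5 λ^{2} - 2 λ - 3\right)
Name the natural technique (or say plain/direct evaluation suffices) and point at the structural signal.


Verdict: no special technique — no cancellation, no constant ratio, no binomial weights — just polynomial terms summed directly.


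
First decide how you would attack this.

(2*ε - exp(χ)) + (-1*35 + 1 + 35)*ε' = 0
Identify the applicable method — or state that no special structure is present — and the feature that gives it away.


Best approach: a linear integrating factor — linear in the unknown with genuine forcing: multiply through by the exponential of the integrated coefficient and the left side closes into one derivative.


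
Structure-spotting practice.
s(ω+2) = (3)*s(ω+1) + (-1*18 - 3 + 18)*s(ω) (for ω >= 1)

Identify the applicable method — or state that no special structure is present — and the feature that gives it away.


Best approach: the characteristic-root method — no index-dependence in the weights and nothing inhomogeneous: classic characteristic-equation setup.


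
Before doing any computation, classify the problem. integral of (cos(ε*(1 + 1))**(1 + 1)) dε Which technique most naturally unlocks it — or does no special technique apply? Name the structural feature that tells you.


Verdict: a trigonometric identity — even powers like cos(ε*(1 + 1))**(1 + 1) never integrate directly; the half-angle identity lowers the degree first.


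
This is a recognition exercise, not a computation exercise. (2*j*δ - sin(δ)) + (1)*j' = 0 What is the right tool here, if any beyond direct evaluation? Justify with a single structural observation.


Best approach: a linear integrating factor — the unknown enters only to the first power against a nonzero forcing term — the integrating-factor template applies directly.


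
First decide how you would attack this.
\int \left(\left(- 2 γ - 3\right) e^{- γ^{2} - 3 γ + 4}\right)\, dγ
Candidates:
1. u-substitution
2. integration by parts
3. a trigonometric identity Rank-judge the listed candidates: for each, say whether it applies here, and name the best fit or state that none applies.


Technique: u-substitution — collected, the integrand has one factor that is, up to a constant, the derivative of an inner expression the rest depends on — substitute for that inner expression.
- u-substitution: yes, a natural case for it.
- integration by parts — a polynomial factor is present, but its partner is not an exp, sine, or cosine of a degree-1 argument, nor a logarithm.
- a trigonometric identity: there is no trigonometric structure at all — the integrand carries no sine or cosine to rewrite.


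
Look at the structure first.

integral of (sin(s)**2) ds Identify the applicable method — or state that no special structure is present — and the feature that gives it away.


Technique: a trigonometric identity — even powers like sin(s)**2 never integrate directly; the half-angle identity lowers the degree first.


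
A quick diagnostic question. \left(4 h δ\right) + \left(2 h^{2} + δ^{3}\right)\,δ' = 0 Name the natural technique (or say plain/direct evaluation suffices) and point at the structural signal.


Method: the exact-equation method — because the two cross partials coincide, the form is conservative as written — recover its potential in (h, δ).


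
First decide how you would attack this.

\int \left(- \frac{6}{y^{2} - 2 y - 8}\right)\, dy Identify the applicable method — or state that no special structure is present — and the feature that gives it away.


Technique: partial fractions — with y^{2} - 2 y - 8 factorable and the degree on top strictly smaller, simple-fraction decomposition is immediate.


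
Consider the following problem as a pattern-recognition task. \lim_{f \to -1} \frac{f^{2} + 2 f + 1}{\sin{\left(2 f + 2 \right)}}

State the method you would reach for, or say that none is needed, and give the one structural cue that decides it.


Best approach: l'Hôpital's rule (0/0) — both numerator and denominator vanish at -1: the genuine 0/0 indeterminate that l'Hôpital exists for. A first-order expansion at the point is an equally standard path; the rule packages it.


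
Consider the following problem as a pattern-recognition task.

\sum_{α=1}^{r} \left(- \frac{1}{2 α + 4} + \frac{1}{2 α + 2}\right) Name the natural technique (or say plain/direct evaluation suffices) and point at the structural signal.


Best approach: telescoping — consecutive terms evaluate one function at adjacent indices (\frac{1}{2 α + 2} is its current value): one term's tail is the next term's head, so the chain collapses.


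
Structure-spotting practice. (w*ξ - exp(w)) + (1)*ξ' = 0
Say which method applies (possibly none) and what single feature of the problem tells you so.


Best approach: a linear integrating factor — arrange it as ξ' + w·ξ = (the forcing term) and the integrating factor does the rest.


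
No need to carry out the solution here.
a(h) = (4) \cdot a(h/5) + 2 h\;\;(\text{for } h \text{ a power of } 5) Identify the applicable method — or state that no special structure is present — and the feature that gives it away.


Verdict: the master substitution — the argument shrinks by the factor 5, so measure the index on a logarithmic scale and the recursion becomes a shift.


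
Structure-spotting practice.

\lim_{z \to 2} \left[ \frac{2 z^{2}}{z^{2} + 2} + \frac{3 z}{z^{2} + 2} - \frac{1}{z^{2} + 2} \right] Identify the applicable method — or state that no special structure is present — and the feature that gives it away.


Diagnosis: no special technique — no zero denominators, no indeterminate clash at 2 — substitute and read off the value.


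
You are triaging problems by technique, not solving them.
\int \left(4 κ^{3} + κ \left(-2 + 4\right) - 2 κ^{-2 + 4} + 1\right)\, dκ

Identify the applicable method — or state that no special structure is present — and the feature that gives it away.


Best approach: no special technique — nothing composite, nothing rational, nothing trigonometric — each constant-multiple power of κ integrates by the power rule alone.


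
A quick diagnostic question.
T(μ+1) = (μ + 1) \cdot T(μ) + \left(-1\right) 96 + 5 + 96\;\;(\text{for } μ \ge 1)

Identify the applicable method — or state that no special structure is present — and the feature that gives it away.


Technique: a summation factor — first-order linear but the coefficient μ + 1 moves with the index — divide by the cumulative product and telescope.


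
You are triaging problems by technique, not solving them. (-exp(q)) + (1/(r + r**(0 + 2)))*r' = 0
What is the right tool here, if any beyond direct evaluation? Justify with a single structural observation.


Technique: separation of variables — all dependence on the two variables factors apart, the defining separable shape. This doubles as a Bernoulli equation in the unknown as written; dividing and integrating works on it directly.


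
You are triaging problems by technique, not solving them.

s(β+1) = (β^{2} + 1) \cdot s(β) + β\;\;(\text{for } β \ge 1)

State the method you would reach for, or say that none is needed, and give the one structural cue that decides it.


Diagnosis: a summation factor — first-order linear but the coefficient β^{2} + 1 moves with the index — divide by the cumulative product and telescope.


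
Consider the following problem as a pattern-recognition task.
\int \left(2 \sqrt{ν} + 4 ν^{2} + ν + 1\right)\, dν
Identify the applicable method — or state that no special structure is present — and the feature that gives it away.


Diagnosis: no special technique — nothing composite, nothing rational, nothing trigonometric — each constant-multiple power of ν integrates by the power rule alone.


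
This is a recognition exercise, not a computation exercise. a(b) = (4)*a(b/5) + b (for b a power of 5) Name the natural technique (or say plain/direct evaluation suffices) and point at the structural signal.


Verdict: the master substitution — treat m = log base 5 of b as the new clock: one recursion step advances m by one while b scales by 5.


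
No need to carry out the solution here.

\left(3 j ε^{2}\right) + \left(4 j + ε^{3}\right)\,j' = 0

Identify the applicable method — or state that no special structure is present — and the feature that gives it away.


Best approach: the exact-equation method — 3 j ε^{2} and 4 j + ε^{3} pass the exactness check on the nose, so no integrating factor in ε or j is needed at all.


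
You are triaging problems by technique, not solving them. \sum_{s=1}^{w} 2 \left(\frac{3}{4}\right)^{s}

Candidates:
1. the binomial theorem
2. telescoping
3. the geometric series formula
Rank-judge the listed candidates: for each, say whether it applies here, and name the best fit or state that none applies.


Best approach: the geometric series formula — each summand is the previous one scaled by \frac{3}{4}; that constant multiplier is itself the geometric structure.
- the binomial theorem — no binomial coefficients pair with matched powers.
- telescoping — neither a shifted-difference shape nor integer-spaced poles are present.
- the geometric series formula — yes — fits the structure here.


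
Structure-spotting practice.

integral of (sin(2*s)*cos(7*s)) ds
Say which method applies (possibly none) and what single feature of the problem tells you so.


Technique: a trigonometric identity — apply product-to-sum to sin(2*s)*cos(7*s): two clean single-angle terms replace one awkward product.


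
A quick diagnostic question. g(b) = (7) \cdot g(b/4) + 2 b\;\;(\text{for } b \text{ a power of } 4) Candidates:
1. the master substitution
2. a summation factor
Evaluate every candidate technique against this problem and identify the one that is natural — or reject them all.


Best approach: the master substitution — the argument contracts 4-fold per step: reindex b exponentially and solve the linear recurrence in the new index.
- the master substitution — applies; the problem has the shape this method handles.
- a summation factor: a divided-index call is outside the fixed-shift first-order family a summation factor normalizes.


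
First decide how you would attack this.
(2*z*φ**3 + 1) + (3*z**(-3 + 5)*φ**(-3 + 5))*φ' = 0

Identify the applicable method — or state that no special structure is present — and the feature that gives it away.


Diagnosis: the exact-equation method — equality of cross partials is the green light — assemble the potential function term by term.


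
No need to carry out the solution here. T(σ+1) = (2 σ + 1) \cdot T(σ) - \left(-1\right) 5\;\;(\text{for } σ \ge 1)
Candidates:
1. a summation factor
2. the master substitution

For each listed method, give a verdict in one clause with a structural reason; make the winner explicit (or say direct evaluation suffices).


Technique: a summation factor — it is first-order linear but the coefficient 2 σ + 1 depends on the index, so multiply through by a summation factor to telescope it.
- a summation factor — yes, a natural case for it.
- the master substitution — the recursion shifts the index rather than dividing it.


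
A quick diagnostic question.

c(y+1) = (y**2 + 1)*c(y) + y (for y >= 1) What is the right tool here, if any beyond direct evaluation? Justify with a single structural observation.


Verdict: a summation factor — one step of memory with a weight y**2 + 1 that changes as the index grows — the summation-factor construction is built for this.


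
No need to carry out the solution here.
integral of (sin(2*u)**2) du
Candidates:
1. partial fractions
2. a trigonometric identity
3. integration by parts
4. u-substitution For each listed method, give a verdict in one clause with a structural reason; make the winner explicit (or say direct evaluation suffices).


Diagnosis: a trigonometric identity — an even power like sin(2*u)**2 flattens under the half-angle identity into first-degree cosines you can integrate directly.
- partial fractions — the expression is not a ratio of polynomials that decomposes further.
- a trigonometric identity: applies; the problem has the shape this method handles.
- integration by parts — not the fit here: there is no polynomial factor to ladder down — parts can still close the trigonometric product by recursion, though the identity rewrite is the direct route.
- u-substitution: no subexpression of the integrand pairs with its own derivative as a factor — individual terms may offer their own substitutions, but any change of variable covering the whole integral would have to be constructed from outside the expression.


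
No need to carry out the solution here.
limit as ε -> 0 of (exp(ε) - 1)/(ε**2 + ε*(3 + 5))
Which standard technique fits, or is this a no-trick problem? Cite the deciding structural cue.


Diagnosis: l'Hôpital's rule (0/0) — plug in 0: top and bottom both hit zero, so differentiate each and retry. Known elementary limits would finish this too — the rule just bypasses the case analysis.


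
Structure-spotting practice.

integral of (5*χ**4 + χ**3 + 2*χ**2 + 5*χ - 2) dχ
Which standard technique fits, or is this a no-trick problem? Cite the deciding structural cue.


Technique: no special technique — nothing composite, nothing rational, nothing trigonometric — each constant-multiple power of χ integrates by the power rule alone.


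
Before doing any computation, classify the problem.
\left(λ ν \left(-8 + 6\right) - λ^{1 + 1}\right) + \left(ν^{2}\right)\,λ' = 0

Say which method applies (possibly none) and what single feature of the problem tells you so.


Diagnosis: the homogeneous substitution — the slope's numerator and denominator share total degree; set v = λ/ν and the equation drops to separable form. A Bernoulli rewrite works here as the equation stands — the homogeneous substitution is the more immediate reading.


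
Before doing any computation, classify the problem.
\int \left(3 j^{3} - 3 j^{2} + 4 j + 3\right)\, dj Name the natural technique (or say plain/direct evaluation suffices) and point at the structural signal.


Technique: no special technique — every term is a constant multiple of a power of j; term-wise power-rule integration needs no preliminary transformation.


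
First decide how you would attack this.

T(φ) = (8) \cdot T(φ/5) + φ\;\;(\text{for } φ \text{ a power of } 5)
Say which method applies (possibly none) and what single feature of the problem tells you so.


Best approach: the master substitution — treat m = log base 5 of φ as the new clock: one recursion step advances m by one while φ scales by 5.


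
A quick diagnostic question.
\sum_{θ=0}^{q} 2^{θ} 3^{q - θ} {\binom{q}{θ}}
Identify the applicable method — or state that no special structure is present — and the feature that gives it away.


Verdict: the binomial theorem — the summand is term θ of a binomial expansion in 2 and 3; the whole sum is a single power.


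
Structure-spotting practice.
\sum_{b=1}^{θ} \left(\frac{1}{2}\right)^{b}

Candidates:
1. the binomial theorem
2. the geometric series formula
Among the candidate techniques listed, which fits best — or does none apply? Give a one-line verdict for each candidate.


Verdict: the geometric series formula — term-over-term division gives \frac{1}{2} every time — index-free ratio, geometric sum formula applies.
- the binomial theorem — the summand does not match any term pattern of an expanded binomial power.
- the geometric series formula: applicable, and directly so.


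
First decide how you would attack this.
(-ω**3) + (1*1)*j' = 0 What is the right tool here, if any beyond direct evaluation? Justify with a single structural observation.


Method: no special technique — solved for the derivative, j never appears on the right — this is a direct integration in ω, not a differential-equations problem at heart.


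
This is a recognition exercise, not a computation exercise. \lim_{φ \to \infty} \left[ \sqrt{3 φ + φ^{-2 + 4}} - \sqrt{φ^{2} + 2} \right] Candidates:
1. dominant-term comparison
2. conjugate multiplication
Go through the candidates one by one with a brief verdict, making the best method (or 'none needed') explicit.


Technique: conjugate multiplication — \sqrt{3 φ + φ^{-2 + 4}} and \sqrt{φ^{2} + 2} both blow up, but their difference is tame once the conjugate rationalizes it.
- dominant-term comparison — no dominant-degree comparison decides it.
- conjugate multiplication: a fit — the right tool for this form.


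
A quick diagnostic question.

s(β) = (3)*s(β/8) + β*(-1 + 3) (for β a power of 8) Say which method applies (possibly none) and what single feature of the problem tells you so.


Verdict: the master substitution — the argument β/8 divides the index by 8; the standard β = 8^m substitution converts it to a constant-shift recurrence.


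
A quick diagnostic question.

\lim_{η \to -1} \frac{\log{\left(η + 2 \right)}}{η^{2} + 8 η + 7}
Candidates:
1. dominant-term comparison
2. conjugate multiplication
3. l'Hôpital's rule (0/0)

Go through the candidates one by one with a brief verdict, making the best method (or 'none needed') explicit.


Diagnosis: l'Hôpital's rule (0/0) — substituting -1 gives 0 over 0; differentiate top and bottom once and re-evaluate. One could equally expand both pieces locally and compare leading terms; the rule does that in one stroke.
- dominant-term comparison — no dominant power emerges to decide the limit by degree comparison.
- conjugate multiplication — no difference of divergent radicals appears, so rationalizing has nothing to cancel.
- l'Hôpital's rule (0/0): yes — fits the structure here.


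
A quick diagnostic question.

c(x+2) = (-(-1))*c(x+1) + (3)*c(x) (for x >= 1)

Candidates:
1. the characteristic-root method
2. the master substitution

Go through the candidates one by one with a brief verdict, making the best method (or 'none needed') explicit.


Technique: the characteristic-root method — the recurrence is linear and homogeneous with constant coefficients, so the ansatz r^x turns it into a polynomial equation for r.
- the characteristic-root method — applies; the problem has the shape this method handles.
- the master substitution — the recursion steps by a constant offset, so exponential reindexing is pointless.


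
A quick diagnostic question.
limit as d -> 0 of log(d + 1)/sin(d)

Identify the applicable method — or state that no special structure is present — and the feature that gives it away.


Method: l'Hôpital's rule (0/0) — numerator and denominator both vanish at 0 — a genuine 0/0 form, which is exactly when l'Hôpital applies. A local series expansion at the point resolves it as well; the rule is the packaged version of that step.


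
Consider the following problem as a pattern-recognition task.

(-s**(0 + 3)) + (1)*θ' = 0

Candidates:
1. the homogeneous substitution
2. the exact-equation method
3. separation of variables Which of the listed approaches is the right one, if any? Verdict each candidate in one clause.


Technique: no special technique — with θ absent the equation is not coupled at all: direct integration in s.
- the homogeneous substitution: the slope does not depend on the ratio of the variables alone.
- the exact-equation method — the unknown never enters the equation — exactness holds emptily, with nothing for the method to add.
- separation of variables — separation is only trivially available — with the unknown absent from the slope this is a direct integration, not a separation problem.


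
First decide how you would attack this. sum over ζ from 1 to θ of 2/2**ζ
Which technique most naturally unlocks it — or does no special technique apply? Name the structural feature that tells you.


Technique: the geometric series formula — consecutive terms stand in a fixed index-free ratio — the geometric sum formula closes it.


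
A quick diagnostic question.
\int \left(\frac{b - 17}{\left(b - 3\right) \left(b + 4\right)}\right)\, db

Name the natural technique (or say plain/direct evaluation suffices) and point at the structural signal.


Method: partial fractions — the bottom factors while the top stays lower-degree — split into simple fractions and integrate piece by piece.


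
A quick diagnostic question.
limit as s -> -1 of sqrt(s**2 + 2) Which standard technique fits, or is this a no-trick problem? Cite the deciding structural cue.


Method: no special technique — no zero denominators, no indeterminate clash at -1 — substitute and read off the value.


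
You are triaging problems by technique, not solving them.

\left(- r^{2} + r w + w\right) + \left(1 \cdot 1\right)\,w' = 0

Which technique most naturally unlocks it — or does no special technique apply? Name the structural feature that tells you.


Diagnosis: a linear integrating factor — the unknown enters only to the first power against a nonzero forcing term — the integrating-factor template applies directly.
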